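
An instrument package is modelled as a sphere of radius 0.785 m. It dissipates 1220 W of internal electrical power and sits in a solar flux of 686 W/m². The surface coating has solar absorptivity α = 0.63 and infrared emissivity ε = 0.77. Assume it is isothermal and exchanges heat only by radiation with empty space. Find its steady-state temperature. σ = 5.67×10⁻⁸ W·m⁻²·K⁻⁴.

T ≈ 279 K

At steady state, absorbed solar power + internal power = radiated power.
Absorbed: α·S·A_cross = 0.63·686·1.936 = 836.7 W (cross-section πr²).
Total input = 836.7 + 1220 = 2057 W.
Radiated: εσ·A_surf·T⁴ with A_surf = 4πr² = 7.744 m².
T⁴ = 2057/(0.77·5.67×10⁻⁸·7.744) = 6.083×10⁹ K⁴.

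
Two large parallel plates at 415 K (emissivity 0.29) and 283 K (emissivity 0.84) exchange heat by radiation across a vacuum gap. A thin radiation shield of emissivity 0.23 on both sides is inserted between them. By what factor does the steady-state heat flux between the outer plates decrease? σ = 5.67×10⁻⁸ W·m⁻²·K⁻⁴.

factor ≈ 3.11

Without shield: q₀ = σΔ(T⁴)/(1/ε₁+1/ε₂−1) with denominator 3.639.
With shield the two gaps are in series; the resistances add: (1/ε₁+1/ε_s−1)+(1/ε_s+1/ε₂−1) = 6.796+4.538 = 11.33.
Heat-flux ratio q₀/q = 11.33/3.639.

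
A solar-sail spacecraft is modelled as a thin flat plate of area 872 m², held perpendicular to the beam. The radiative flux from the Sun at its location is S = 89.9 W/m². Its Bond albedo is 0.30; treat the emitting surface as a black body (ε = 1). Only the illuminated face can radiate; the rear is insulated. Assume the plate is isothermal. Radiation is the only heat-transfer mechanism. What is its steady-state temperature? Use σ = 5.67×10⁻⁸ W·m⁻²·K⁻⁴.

T ≈ 183 K

At equilibrium, absorbed power = emitted power.
Absorbing cross-section = A = 872.0 m²; emitting surface = A = 872.0 m² (ratio 1).
(1−a)S·A_cross = εσ·A_surf·T⁴  ⇒  T⁴ = (1−a)S/(1σ).
T⁴ = 0.700·89.9/(1·5.67×10⁻⁸) = 1.110×10⁹ K⁴.
T = (1.110×10⁹)^(1/4).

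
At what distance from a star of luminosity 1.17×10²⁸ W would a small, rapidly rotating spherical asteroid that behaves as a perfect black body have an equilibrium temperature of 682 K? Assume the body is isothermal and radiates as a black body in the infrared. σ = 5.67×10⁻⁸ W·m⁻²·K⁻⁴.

d ≈ 1.38×10¹¹ m

For an isothermal black-emitting sphere, (1−a)S·πr² = σ·4πr²·T⁴ ⇒ S = 4σT⁴/(1−a).
S = 4·5.67×10⁻⁸·(682)⁴/1.00 = 49070 W/m².
Flux falls as S = L/(4πd²), so d = √(L/(4πS)) = √(1.17×10²⁸/(4π·49070)).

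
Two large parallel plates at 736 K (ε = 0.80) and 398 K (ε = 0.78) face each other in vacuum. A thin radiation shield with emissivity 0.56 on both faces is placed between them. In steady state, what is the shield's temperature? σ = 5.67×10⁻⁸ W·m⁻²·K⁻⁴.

T_s ≈ 633 K

In steady state the net flux on the hot side equals that on the cold side.
σ(T₁⁴−T_s⁴)/D₁ = σ(T_s⁴−T₂⁴)/D₂, with D₁ = 1/ε₁+1/ε_s−1 = 2.036, D₂ = 1/ε_s+1/ε₂−1 = 2.068.
Solve for T_s⁴: T_s⁴ = (D₂·T₁⁴ + D₁·T₂⁴)/(D₁+D₂) = 1.603×10¹¹ K⁴.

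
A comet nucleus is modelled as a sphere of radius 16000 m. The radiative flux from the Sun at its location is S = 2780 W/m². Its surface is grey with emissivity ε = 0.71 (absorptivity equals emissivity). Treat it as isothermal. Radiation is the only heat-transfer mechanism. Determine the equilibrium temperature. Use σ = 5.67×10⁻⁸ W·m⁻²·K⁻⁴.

T ≈ 333 K

At equilibrium, absorbed power = emitted power.
Absorbing cross-section = πr² = 8.042×10⁸ m²; emitting surface = 4πr² = 3.217×10⁹ m² (ratio 4).
εS·A_cross = εσ·A_surf·T⁴  ⇒  T⁴ = S/(4σ)   (ε cancels).
T⁴ = 2780/(4·5.67×10⁻⁸) = 1.226×10¹⁰ K⁴.
T = (1.226×10¹⁰)^(1/4).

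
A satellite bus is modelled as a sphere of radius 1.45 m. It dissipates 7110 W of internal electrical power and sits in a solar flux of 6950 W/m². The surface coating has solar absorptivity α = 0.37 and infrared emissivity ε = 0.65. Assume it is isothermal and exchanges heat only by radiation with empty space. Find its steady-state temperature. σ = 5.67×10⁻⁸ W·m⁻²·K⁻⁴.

T ≈ 397 K

At steady state, absorbed solar power + internal power = radiated power.
Absorbed: α·S·A_cross = 0.37·6950·6.605 = 16990 W (cross-section πr²).
Total input = 16990 + 7110 = 24100 W.
Radiated: εσ·A_surf·T⁴ with A_surf = 4πr² = 26.42 m².
T⁴ = 24100/(0.65·5.67×10⁻⁸·26.42) = 2.475×10¹⁰ K⁴.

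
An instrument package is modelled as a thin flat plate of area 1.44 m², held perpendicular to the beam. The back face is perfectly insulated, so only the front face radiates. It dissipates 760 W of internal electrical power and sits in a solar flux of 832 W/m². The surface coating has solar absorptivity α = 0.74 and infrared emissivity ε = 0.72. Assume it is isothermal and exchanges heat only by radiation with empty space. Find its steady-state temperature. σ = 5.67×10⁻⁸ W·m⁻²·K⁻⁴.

T ≈ 409 K

At steady state, absorbed solar power + internal power = radiated power.
Absorbed: α·S·A_cross = 0.74·832·1.440 = 886.6 W (cross-section A).
Total input = 886.6 + 760 = 1647 W.
Radiated: εσ·A_surf·T⁴ with A_surf = A = 1.440 m².
T⁴ = 1647/(0.72·5.67×10⁻⁸·1.440) = 2.801×10¹⁰ K⁴.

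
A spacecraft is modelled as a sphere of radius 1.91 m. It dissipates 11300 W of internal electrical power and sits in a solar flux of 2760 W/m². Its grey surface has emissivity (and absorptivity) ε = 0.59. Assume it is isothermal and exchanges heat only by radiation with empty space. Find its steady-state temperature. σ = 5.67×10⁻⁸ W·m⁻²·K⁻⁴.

T ≈ 374 K

At steady state, absorbed solar power + internal power = radiated power.
Absorbed: α·S·A_cross = 0.59·2760·11.46 = 18660 W (cross-section πr²).
Total input = 18660 + 11300 = 29960 W.
Radiated: εσ·A_surf·T⁴ with A_surf = 4πr² = 45.84 m².
T⁴ = 29960/(0.59·5.67×10⁻⁸·45.84) = 1.954×10¹⁰ K⁴.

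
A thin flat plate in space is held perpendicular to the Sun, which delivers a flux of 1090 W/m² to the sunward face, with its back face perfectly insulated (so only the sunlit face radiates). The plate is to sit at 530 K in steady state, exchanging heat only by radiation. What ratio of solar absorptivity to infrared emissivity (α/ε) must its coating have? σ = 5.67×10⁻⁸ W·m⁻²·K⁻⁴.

Balance: αS·A = εσ·1A·T⁴ ⇒ α/ε = σT⁴/S.
α/ε = 5.67×10⁻⁸·(530)⁴/1090 = 5.67×10⁻⁸·7.890×10¹⁰/1090.

α/ε ≈ 4.10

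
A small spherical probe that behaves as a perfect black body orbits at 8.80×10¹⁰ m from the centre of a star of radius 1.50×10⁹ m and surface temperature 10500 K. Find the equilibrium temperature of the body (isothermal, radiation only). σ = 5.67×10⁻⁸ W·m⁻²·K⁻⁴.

The star's surface emits σT_*⁴; at distance d the flux is S = σT_*⁴(R_*/d)².
S = 5.67×10⁻⁸·(10500)⁴·(1.50×10⁹/8.80×10¹⁰)² = 2.002×10⁵ W/m².
For an isothermal sphere T⁴ = (1−a)S/(4σ) = 8.829×10¹¹ K⁴.

T ≈ 969 K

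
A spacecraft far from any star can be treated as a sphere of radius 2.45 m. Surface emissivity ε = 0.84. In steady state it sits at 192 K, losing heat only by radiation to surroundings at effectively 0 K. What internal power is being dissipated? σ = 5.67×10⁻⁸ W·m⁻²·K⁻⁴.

P ≈ 4880 W

Steady state: P = εσA T⁴.
A = 4πr² = 75.43 m²; T⁴ = (192)⁴ = 1.359×10⁹ K⁴.
P = 0.84 × 5.67×10⁻⁸ × 75.43 × 1.359×10⁹.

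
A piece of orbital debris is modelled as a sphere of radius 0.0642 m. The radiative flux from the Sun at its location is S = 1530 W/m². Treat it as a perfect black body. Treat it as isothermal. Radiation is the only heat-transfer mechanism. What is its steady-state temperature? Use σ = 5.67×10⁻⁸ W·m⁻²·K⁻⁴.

At equilibrium, absorbed power = emitted power.
Absorbing cross-section = πr² = 0.01295 m²; emitting surface = 4πr² = 0.05179 m² (ratio 4).
S·A_cross = εσ·A_surf·T⁴  ⇒  T⁴ = S/(4σ).
T⁴ = 1.00·1530/(4·5.67×10⁻⁸) = 6.746×10⁹ K⁴.
T = (6.746×10⁹)^(1/4).

T ≈ 287 K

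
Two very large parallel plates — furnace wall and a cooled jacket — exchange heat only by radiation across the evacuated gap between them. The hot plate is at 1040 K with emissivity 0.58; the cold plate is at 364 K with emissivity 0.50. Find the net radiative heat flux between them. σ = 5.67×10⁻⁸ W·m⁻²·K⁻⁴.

q ≈ 24000 W/m²

For two infinite grey parallel plates, q = σ(T₁⁴ − T₂⁴)/(1/ε₁ + 1/ε₂ − 1).
T₁⁴ − T₂⁴ = 1.170×10¹² − 1.756×10¹⁰ = 1.152×10¹² K⁴.
1/ε₁ + 1/ε₂ − 1 = 1.724 + 2.000 − 1 = 2.724.
q = 5.67×10⁻⁸ × 1.152×10¹² / 2.724.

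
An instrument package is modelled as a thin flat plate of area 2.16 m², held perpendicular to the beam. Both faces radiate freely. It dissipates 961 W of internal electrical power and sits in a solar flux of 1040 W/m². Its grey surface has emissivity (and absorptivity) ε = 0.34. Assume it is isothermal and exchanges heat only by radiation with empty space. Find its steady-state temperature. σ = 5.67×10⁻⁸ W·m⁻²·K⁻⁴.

At steady state, absorbed solar power + internal power = radiated power.
Absorbed: α·S·A_cross = 0.34·1040·2.160 = 763.8 W (cross-section A).
Total input = 763.8 + 961 = 1725 W.
Radiated: εσ·A_surf·T⁴ with A_surf = 2A = 4.320 m².
T⁴ = 1725/(0.34·5.67×10⁻⁸·4.320) = 2.071×10¹⁰ K⁴.

T ≈ 379 K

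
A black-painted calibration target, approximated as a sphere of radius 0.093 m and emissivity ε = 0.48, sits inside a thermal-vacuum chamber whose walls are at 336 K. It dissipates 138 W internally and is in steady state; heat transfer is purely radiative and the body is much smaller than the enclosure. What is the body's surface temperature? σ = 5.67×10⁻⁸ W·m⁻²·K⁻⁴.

For a small grey body in a large enclosure, net radiated power = εσA(T⁴ − T_w⁴).
Steady state: P = εσA(T⁴ − T_w⁴) with A = 4πr² = 0.1087 m².
T⁴ = P/(εσA) + T_w⁴ = 138/(0.48·5.67×10⁻⁸·0.1087) + (336)⁴
    = 4.665×10¹⁰ + 1.275×10¹⁰ = 5.940×10¹⁰ K⁴.

T ≈ 494 K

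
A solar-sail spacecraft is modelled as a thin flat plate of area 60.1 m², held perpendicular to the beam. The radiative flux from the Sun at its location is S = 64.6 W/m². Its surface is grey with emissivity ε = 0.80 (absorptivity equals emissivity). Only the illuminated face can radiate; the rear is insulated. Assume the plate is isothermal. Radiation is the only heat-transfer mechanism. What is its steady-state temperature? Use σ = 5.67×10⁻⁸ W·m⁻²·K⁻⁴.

T ≈ 184 K

At equilibrium, absorbed power = emitted power.
Absorbing cross-section = A = 60.10 m²; emitting surface = A = 60.10 m² (ratio 1).
εS·A_cross = εσ·A_surf·T⁴  ⇒  T⁴ = S/(1σ)   (ε cancels).
T⁴ = 64.6/(1·5.67×10⁻⁸) = 1.139×10⁹ K⁴.
T = (1.139×10⁹)^(1/4).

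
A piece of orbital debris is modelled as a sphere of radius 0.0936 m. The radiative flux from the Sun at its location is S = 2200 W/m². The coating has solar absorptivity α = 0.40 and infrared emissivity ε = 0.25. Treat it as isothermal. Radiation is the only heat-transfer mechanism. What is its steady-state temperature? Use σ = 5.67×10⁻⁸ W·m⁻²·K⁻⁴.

T ≈ 353 K

At equilibrium, absorbed power = emitted power.
Absorbing cross-section = πr² = 0.02752 m²; emitting surface = 4πr² = 0.1101 m² (ratio 4).
αS·A_cross = εσ·A_surf·T⁴  ⇒  T⁴ = αS/(ε·4σ).
T⁴ = 0.400·2200/(0.25·4·5.67×10⁻⁸) = 1.552×10¹⁰ K⁴.
T = (1.552×10¹⁰)^(1/4).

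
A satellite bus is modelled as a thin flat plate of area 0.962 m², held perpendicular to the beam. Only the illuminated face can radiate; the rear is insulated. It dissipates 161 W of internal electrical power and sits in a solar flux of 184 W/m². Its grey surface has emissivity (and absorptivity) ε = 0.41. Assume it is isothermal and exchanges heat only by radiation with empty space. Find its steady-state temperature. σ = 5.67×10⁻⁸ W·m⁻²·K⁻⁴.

T ≈ 320 K

At steady state, absorbed solar power + internal power = radiated power.
Absorbed: α·S·A_cross = 0.41·184·0.9620 = 72.57 W (cross-section A).
Total input = 72.57 + 161 = 233.6 W.
Radiated: εσ·A_surf·T⁴ with A_surf = A = 0.9620 m².
T⁴ = 233.6/(0.41·5.67×10⁻⁸·0.9620) = 1.044×10¹⁰ K⁴.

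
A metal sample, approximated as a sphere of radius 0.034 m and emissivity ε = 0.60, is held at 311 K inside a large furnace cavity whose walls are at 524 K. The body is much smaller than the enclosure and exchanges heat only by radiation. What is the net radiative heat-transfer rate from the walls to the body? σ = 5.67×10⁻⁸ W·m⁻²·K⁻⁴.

For a small grey body in a large enclosure: P_net = εσA(T_body⁴ − T_wall⁴).
A = 4πr² = 0.01453 m²; T_body⁴ − T_wall⁴ = 9.355×10⁹ − 7.539×10¹⁰ = -6.604×10¹⁰ K⁴.
|P_net| = 0.60·5.67×10⁻⁸·0.01453·6.604×10¹⁰.

P_net ≈ 32.6 W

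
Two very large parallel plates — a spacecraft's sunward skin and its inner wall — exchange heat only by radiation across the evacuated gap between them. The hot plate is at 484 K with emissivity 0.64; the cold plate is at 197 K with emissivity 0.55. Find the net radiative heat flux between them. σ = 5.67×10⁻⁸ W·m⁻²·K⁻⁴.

q ≈ 1270 W/m²

For two infinite grey parallel plates, q = σ(T₁⁴ − T₂⁴)/(1/ε₁ + 1/ε₂ − 1).
T₁⁴ − T₂⁴ = 5.488×10¹⁰ − 1.506×10⁹ = 5.337×10¹⁰ K⁴.
1/ε₁ + 1/ε₂ − 1 = 1.562 + 1.818 − 1 = 2.381.
q = 5.67×10⁻⁸ × 5.337×10¹⁰ / 2.381.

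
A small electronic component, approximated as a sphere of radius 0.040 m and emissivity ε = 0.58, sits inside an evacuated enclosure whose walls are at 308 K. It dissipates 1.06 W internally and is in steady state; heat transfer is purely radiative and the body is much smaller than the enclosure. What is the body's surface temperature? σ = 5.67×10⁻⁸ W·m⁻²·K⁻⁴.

For a small grey body in a large enclosure, net radiated power = εσA(T⁴ − T_w⁴).
Steady state: P = εσA(T⁴ − T_w⁴) with A = 4πr² = 0.02011 m².
T⁴ = P/(εσA) + T_w⁴ = 1.06/(0.58·5.67×10⁻⁸·0.02011) + (308)⁴
    = 1.603×10⁹ + 8.999×10⁹ = 1.060×10¹⁰ K⁴.

T ≈ 321 K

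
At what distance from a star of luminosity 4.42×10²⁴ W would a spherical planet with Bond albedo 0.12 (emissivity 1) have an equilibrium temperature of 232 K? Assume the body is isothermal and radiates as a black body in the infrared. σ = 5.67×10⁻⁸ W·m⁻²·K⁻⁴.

For an isothermal black-emitting sphere, (1−a)S·πr² = σ·4πr²·T⁴ ⇒ S = 4σT⁴/(1−a).
S = 4·5.67×10⁻⁸·(232)⁴/0.880 = 746.6 W/m².
Flux falls as S = L/(4πd²), so d = √(L/(4πS)) = √(4.42×10²⁴/(4π·746.6)).

d ≈ 2.17×10¹⁰ m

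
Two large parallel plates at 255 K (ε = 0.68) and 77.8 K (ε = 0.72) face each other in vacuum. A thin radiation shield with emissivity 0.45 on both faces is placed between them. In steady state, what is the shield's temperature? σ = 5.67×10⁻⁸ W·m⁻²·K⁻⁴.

In steady state the net flux on the hot side equals that on the cold side.
σ(T₁⁴−T_s⁴)/D₁ = σ(T_s⁴−T₂⁴)/D₂, with D₁ = 1/ε₁+1/ε_s−1 = 2.693, D₂ = 1/ε_s+1/ε₂−1 = 2.611.
Solve for T_s⁴: T_s⁴ = (D₂·T₁⁴ + D₁·T₂⁴)/(D₁+D₂) = 2.100×10⁹ K⁴.

T_s ≈ 214 K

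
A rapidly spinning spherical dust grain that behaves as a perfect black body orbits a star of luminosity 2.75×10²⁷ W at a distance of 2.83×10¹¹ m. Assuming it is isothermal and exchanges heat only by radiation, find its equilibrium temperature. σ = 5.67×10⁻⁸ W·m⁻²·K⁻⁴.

T ≈ 331 K

First find the stellar flux at distance d: S = L/(4πd²) = 2.75×10²⁷/(4π·(2.83×10¹¹)²) = 2732 W/m².
For an isothermal sphere, absorbed (1−a)S·πr² = emitted σ·4πr²·T⁴, so T⁴ = (1−a)S/(4σ).
T⁴ = 1.00·2732/(4·5.67×10⁻⁸) = 1.205×10¹⁰ K⁴.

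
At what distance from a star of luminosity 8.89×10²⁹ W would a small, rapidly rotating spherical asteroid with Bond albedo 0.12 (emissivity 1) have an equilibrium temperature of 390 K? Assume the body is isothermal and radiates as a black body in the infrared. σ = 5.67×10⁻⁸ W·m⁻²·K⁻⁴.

For an isothermal black-emitting sphere, (1−a)S·πr² = σ·4πr²·T⁴ ⇒ S = 4σT⁴/(1−a).
S = 4·5.67×10⁻⁸·(390)⁴/0.880 = 5962 W/m².
Flux falls as S = L/(4πd²), so d = √(L/(4πS)) = √(8.89×10²⁹/(4π·5962)).

d ≈ 3.44×10¹² m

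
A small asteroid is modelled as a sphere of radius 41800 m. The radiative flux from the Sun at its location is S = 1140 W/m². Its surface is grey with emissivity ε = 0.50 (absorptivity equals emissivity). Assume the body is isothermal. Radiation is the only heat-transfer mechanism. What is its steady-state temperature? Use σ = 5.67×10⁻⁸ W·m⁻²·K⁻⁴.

T ≈ 266 K

At equilibrium, absorbed power = emitted power.
Absorbing cross-section = πr² = 5.489×10⁹ m²; emitting surface = 4πr² = 2.196×10¹⁰ m² (ratio 4).
εS·A_cross = εσ·A_surf·T⁴  ⇒  T⁴ = S/(4σ)   (ε cancels).
T⁴ = 1140/(4·5.67×10⁻⁸) = 5.026×10⁹ K⁴.
T = (5.026×10⁹)^(1/4).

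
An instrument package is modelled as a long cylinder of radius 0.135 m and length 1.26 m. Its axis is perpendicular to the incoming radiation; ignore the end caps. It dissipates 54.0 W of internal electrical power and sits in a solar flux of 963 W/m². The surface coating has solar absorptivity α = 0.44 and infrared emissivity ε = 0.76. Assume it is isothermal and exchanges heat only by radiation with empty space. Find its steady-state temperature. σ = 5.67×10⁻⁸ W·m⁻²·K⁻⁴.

T ≈ 256 K

At steady state, absorbed solar power + internal power = radiated power.
Absorbed: α·S·A_cross = 0.44·963·0.3402 = 144.1 W (cross-section 2rL).
Total input = 144.1 + 54.0 = 198.1 W.
Radiated: εσ·A_surf·T⁴ with A_surf = 2πrL = 1.069 m².
T⁴ = 198.1/(0.76·5.67×10⁻⁸·1.069) = 4.302×10⁹ K⁴.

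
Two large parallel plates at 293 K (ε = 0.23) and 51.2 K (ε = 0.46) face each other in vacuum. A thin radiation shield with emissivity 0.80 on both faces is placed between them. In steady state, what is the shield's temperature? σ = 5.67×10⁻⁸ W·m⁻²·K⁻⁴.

In steady state the net flux on the hot side equals that on the cold side.
σ(T₁⁴−T_s⁴)/D₁ = σ(T_s⁴−T₂⁴)/D₂, with D₁ = 1/ε₁+1/ε_s−1 = 4.598, D₂ = 1/ε_s+1/ε₂−1 = 2.424.
Solve for T_s⁴: T_s⁴ = (D₂·T₁⁴ + D₁·T₂⁴)/(D₁+D₂) = 2.549×10⁹ K⁴.

T_s ≈ 225 K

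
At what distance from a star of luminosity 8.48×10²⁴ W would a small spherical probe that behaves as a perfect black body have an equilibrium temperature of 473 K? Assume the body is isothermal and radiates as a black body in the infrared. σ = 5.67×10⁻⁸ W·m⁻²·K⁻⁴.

For an isothermal black-emitting sphere, (1−a)S·πr² = σ·4πr²·T⁴ ⇒ S = 4σT⁴/(1−a).
S = 4·5.67×10⁻⁸·(473)⁴/1.00 = 11350 W/m².
Flux falls as S = L/(4πd²), so d = √(L/(4πS)) = √(8.48×10²⁴/(4π·11350)).

d ≈ 7.71×10⁹ m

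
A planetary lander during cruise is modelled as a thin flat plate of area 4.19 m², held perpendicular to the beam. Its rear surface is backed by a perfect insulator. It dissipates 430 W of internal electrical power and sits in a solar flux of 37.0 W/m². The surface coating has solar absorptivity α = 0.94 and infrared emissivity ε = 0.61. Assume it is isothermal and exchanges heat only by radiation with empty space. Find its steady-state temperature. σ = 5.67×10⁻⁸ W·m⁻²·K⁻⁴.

T ≈ 251 K

At steady state, absorbed solar power + internal power = radiated power.
Absorbed: α·S·A_cross = 0.94·37.0·4.190 = 145.7 W (cross-section A).
Total input = 145.7 + 430 = 575.7 W.
Radiated: εσ·A_surf·T⁴ with A_surf = A = 4.190 m².
T⁴ = 575.7/(0.61·5.67×10⁻⁸·4.190) = 3.973×10⁹ K⁴.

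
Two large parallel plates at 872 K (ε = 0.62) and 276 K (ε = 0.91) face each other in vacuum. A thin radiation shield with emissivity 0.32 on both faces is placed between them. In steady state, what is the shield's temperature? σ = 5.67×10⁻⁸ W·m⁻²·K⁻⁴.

T_s ≈ 721 K

In steady state the net flux on the hot side equals that on the cold side.
σ(T₁⁴−T_s⁴)/D₁ = σ(T_s⁴−T₂⁴)/D₂, with D₁ = 1/ε₁+1/ε_s−1 = 3.738, D₂ = 1/ε_s+1/ε₂−1 = 3.224.
Solve for T_s⁴: T_s⁴ = (D₂·T₁⁴ + D₁·T₂⁴)/(D₁+D₂) = 2.709×10¹¹ K⁴.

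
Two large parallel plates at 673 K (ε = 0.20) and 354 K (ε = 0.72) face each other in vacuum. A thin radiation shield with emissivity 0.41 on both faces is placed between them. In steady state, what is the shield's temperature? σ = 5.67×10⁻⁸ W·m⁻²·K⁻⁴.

In steady state the net flux on the hot side equals that on the cold side.
σ(T₁⁴−T_s⁴)/D₁ = σ(T_s⁴−T₂⁴)/D₂, with D₁ = 1/ε₁+1/ε_s−1 = 6.439, D₂ = 1/ε_s+1/ε₂−1 = 2.828.
Solve for T_s⁴: T_s⁴ = (D₂·T₁⁴ + D₁·T₂⁴)/(D₁+D₂) = 7.351×10¹⁰ K⁴.

T_s ≈ 521 K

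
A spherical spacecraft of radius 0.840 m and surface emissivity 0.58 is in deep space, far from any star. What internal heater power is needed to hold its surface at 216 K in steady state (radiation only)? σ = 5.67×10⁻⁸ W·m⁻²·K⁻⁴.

P = εσ·4πr²·T⁴.
4πr² = 8.867 m²; T⁴ = 2.177×10⁹ K⁴.
P = 0.58·5.67×10⁻⁸·8.867·2.177×10⁹.

P ≈ 635 W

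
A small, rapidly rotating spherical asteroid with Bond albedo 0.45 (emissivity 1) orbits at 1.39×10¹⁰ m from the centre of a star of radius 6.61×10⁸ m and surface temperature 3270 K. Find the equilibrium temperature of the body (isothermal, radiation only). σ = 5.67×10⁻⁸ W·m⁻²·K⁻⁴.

The star's surface emits σT_*⁴; at distance d the flux is S = σT_*⁴(R_*/d)².
S = 5.67×10⁻⁸·(3270)⁴·(6.61×10⁸/1.39×10¹⁰)² = 14660 W/m².
For an isothermal sphere T⁴ = (1−a)S/(4σ) = 3.555×10¹⁰ K⁴.

T ≈ 434 K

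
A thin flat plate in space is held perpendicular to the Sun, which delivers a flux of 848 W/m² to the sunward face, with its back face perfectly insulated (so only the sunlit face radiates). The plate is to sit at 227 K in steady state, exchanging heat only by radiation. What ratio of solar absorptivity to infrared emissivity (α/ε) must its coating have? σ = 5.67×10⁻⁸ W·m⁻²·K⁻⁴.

Balance: αS·A = εσ·1A·T⁴ ⇒ α/ε = σT⁴/S.
α/ε = 5.67×10⁻⁸·(227)⁴/848 = 5.67×10⁻⁸·2.655×10⁹/848.

α/ε ≈ 0.178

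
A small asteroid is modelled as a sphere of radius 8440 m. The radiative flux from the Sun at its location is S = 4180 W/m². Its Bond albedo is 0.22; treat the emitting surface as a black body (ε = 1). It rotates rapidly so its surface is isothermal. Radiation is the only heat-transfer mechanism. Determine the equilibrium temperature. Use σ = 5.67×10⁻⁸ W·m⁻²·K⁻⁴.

At equilibrium, absorbed power = emitted power.
Absorbing cross-section = πr² = 2.238×10⁸ m²; emitting surface = 4πr² = 8.951×10⁸ m² (ratio 4).
(1−a)S·A_cross = εσ·A_surf·T⁴  ⇒  T⁴ = (1−a)S/(4σ).
T⁴ = 0.780·4180/(4·5.67×10⁻⁸) = 1.438×10¹⁰ K⁴.
T = (1.438×10¹⁰)^(1/4).

T ≈ 346 K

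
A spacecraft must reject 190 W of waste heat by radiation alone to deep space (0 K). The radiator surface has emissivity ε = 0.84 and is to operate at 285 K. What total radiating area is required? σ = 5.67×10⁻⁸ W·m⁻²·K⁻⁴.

P = εσA T⁴ ⇒ A = P/(εσT⁴).
T⁴ = 6.598×10⁹ K⁴.
A = 190/(0.84 × 5.67×10⁻⁸ × 6.598×10⁹).

A ≈ 0.605 m²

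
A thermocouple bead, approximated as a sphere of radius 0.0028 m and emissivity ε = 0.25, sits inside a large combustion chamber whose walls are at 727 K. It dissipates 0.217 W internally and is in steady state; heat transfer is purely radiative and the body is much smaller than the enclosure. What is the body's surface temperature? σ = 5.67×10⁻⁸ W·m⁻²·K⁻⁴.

For a small grey body in a large enclosure, net radiated power = εσA(T⁴ − T_w⁴).
Steady state: P = εσA(T⁴ − T_w⁴) with A = 4πr² = 9.852×10⁻⁵ m².
T⁴ = P/(εσA) + T_w⁴ = 0.217/(0.25·5.67×10⁻⁸·9.852×10⁻⁵) + (727)⁴
    = 1.554×10¹¹ + 2.793×10¹¹ = 4.347×10¹¹ K⁴.

T ≈ 812 K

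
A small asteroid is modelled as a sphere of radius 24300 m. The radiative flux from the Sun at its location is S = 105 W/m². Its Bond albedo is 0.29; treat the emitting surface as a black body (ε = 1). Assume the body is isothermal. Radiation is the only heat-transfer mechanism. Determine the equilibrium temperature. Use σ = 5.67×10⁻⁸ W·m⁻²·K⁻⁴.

At equilibrium, absorbed power = emitted power.
Absorbing cross-section = πr² = 1.855×10⁹ m²; emitting surface = 4πr² = 7.420×10⁹ m² (ratio 4).
(1−a)S·A_cross = εσ·A_surf·T⁴  ⇒  T⁴ = (1−a)S/(4σ).
T⁴ = 0.710·105/(4·5.67×10⁻⁸) = 3.287×10⁸ K⁴.
T = (3.287×10⁸)^(1/4).

T ≈ 135 K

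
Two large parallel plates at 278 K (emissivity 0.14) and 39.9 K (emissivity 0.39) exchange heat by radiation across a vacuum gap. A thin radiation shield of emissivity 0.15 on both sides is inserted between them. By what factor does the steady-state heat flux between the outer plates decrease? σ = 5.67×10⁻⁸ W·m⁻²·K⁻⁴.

Without shield: q₀ = σΔ(T⁴)/(1/ε₁+1/ε₂−1) with denominator 8.707.
With shield the two gaps are in series; the resistances add: (1/ε₁+1/ε_s−1)+(1/ε_s+1/ε₂−1) = 12.81+8.231 = 21.04.
Heat-flux ratio q₀/q = 21.04/8.707.

factor ≈ 2.42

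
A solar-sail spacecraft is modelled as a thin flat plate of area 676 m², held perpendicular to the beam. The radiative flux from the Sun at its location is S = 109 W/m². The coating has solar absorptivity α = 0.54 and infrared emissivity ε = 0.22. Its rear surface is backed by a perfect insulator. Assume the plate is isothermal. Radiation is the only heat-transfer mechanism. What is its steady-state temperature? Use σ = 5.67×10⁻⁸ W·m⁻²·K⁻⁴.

At equilibrium, absorbed power = emitted power.
Absorbing cross-section = A = 676.0 m²; emitting surface = A = 676.0 m² (ratio 1).
αS·A_cross = εσ·A_surf·T⁴  ⇒  T⁴ = αS/(ε·1σ).
T⁴ = 0.540·109/(0.22·1·5.67×10⁻⁸) = 4.719×10⁹ K⁴.
T = (4.719×10⁹)^(1/4).

T ≈ 262 K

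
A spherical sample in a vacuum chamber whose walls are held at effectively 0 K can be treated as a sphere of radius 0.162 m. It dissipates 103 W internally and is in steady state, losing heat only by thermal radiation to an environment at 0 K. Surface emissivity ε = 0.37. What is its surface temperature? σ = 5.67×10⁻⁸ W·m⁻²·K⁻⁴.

T ≈ 349 K

Steady state: internal power = radiated power, P = εσA T⁴.
Radiating area A = 4πr² = 0.3298 m².
T⁴ = P/(εσA) = 103/(0.37·5.67×10⁻⁸·0.3298) = 1.489×10¹⁰ K⁴.
T = (1.489×10¹⁰)^(1/4).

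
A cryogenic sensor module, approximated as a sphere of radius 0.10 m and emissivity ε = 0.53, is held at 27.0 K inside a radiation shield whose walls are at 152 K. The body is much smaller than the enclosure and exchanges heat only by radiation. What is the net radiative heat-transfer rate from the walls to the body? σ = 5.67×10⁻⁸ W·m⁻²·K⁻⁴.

P_net ≈ 2.01 W

For a small grey body in a large enclosure: P_net = εσA(T_body⁴ − T_wall⁴).
A = 4πr² = 0.1257 m²; T_body⁴ − T_wall⁴ = 5.314×10⁵ − 5.338×10⁸ = -5.333×10⁸ K⁴.
|P_net| = 0.53·5.67×10⁻⁸·0.1257·5.333×10⁸.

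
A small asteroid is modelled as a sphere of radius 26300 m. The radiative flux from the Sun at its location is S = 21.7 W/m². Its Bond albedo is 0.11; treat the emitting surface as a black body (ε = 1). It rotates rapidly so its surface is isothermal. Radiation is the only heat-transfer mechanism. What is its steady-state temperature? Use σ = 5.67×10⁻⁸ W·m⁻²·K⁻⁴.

At equilibrium, absorbed power = emitted power.
Absorbing cross-section = πr² = 2.173×10⁹ m²; emitting surface = 4πr² = 8.692×10⁹ m² (ratio 4).
(1−a)S·A_cross = εσ·A_surf·T⁴  ⇒  T⁴ = (1−a)S/(4σ).
T⁴ = 0.890·21.7/(4·5.67×10⁻⁸) = 8.515×10⁷ K⁴.
T = (8.515×10⁷)^(1/4).

T ≈ 96.1 K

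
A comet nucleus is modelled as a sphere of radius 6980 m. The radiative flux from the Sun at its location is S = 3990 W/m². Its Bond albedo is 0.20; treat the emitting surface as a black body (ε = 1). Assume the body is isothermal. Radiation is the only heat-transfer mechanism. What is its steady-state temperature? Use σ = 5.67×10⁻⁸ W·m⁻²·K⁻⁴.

T ≈ 344 K

At equilibrium, absorbed power = emitted power.
Absorbing cross-section = πr² = 1.531×10⁸ m²; emitting surface = 4πr² = 6.122×10⁸ m² (ratio 4).
(1−a)S·A_cross = εσ·A_surf·T⁴  ⇒  T⁴ = (1−a)S/(4σ).
T⁴ = 0.800·3990/(4·5.67×10⁻⁸) = 1.407×10¹⁰ K⁴.
T = (1.407×10¹⁰)^(1/4).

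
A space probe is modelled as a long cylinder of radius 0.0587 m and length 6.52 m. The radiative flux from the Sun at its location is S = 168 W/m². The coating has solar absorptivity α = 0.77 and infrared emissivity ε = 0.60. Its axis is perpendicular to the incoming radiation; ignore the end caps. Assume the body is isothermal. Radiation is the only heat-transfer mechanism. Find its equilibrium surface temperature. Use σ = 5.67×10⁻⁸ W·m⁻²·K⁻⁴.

T ≈ 187 K

At equilibrium, absorbed power = emitted power.
Absorbing cross-section = 2rL = 0.7654 m²; emitting surface = 2πrL = 2.405 m² (ratio π).
αS·A_cross = εσ·A_surf·T⁴  ⇒  T⁴ = αS/(ε·πσ).
T⁴ = 0.770·168/(0.60·π·5.67×10⁻⁸) = 1.210×10⁹ K⁴.
T = (1.210×10⁹)^(1/4).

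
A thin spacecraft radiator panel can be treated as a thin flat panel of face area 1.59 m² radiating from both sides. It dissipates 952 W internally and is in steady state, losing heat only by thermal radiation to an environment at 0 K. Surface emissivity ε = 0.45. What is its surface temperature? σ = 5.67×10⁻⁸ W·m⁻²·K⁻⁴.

Steady state: internal power = radiated power, P = εσA T⁴.
Radiating area A = 2·1.59 = 3.180 m².
T⁴ = P/(εσA) = 952/(0.45·5.67×10⁻⁸·3.180) = 1.173×10¹⁰ K⁴.
T = (1.173×10¹⁰)^(1/4).

T ≈ 329 K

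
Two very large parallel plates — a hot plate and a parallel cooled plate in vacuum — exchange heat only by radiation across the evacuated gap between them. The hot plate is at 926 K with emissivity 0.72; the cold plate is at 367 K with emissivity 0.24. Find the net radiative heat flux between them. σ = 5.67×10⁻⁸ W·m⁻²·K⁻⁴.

For two infinite grey parallel plates, q = σ(T₁⁴ − T₂⁴)/(1/ε₁ + 1/ε₂ − 1).
T₁⁴ − T₂⁴ = 7.353×10¹¹ − 1.814×10¹⁰ = 7.171×10¹¹ K⁴.
1/ε₁ + 1/ε₂ − 1 = 1.389 + 4.167 − 1 = 4.556.
q = 5.67×10⁻⁸ × 7.171×10¹¹ / 4.556.

q ≈ 8930 W/m²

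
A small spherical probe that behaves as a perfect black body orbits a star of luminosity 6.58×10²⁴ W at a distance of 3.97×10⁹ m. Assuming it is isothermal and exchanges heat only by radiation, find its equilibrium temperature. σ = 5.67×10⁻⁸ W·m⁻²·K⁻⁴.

First find the stellar flux at distance d: S = L/(4πd²) = 6.58×10²⁴/(4π·(3.97×10⁹)²) = 33220 W/m².
For an isothermal sphere, absorbed (1−a)S·πr² = emitted σ·4πr²·T⁴, so T⁴ = (1−a)S/(4σ).
T⁴ = 1.00·33220/(4·5.67×10⁻⁸) = 1.465×10¹¹ K⁴.

T ≈ 619 K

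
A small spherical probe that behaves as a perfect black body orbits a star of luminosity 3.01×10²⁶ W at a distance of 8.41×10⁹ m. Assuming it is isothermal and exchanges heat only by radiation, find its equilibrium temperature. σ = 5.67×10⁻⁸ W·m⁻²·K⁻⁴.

First find the stellar flux at distance d: S = L/(4πd²) = 3.01×10²⁶/(4π·(8.41×10⁹)²) = 3.387×10⁵ W/m².
For an isothermal sphere, absorbed (1−a)S·πr² = emitted σ·4πr²·T⁴, so T⁴ = (1−a)S/(4σ).
T⁴ = 1.00·3.387×10⁵/(4·5.67×10⁻⁸) = 1.493×10¹² K⁴.

T ≈ 1110 K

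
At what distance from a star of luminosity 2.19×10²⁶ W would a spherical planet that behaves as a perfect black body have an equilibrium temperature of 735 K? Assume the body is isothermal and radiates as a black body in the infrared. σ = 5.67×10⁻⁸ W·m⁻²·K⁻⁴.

For an isothermal black-emitting sphere, (1−a)S·πr² = σ·4πr²·T⁴ ⇒ S = 4σT⁴/(1−a).
S = 4·5.67×10⁻⁸·(735)⁴/1.00 = 66190 W/m².
Flux falls as S = L/(4πd²), so d = √(L/(4πS)) = √(2.19×10²⁶/(4π·66190)).

d ≈ 1.62×10¹⁰ m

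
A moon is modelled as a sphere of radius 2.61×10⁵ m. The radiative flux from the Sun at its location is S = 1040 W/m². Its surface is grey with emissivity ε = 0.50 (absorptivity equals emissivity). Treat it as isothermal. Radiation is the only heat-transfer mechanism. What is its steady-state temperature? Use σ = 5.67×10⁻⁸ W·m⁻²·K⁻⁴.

T ≈ 260 K

At equilibrium, absorbed power = emitted power.
Absorbing cross-section = πr² = 2.140×10¹¹ m²; emitting surface = 4πr² = 8.560×10¹¹ m² (ratio 4).
εS·A_cross = εσ·A_surf·T⁴  ⇒  T⁴ = S/(4σ)   (ε cancels).
T⁴ = 1040/(4·5.67×10⁻⁸) = 4.586×10⁹ K⁴.
T = (4.586×10⁹)^(1/4).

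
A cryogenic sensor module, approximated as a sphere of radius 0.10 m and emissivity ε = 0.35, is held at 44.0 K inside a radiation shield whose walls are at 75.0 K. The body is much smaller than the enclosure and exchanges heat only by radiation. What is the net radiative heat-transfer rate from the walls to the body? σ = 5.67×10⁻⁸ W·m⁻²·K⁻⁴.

For a small grey body in a large enclosure: P_net = εσA(T_body⁴ − T_wall⁴).
A = 4πr² = 0.1257 m²; T_body⁴ − T_wall⁴ = 3.748×10⁶ − 3.164×10⁷ = -2.789×10⁷ K⁴.
|P_net| = 0.35·5.67×10⁻⁸·0.1257·2.789×10⁷.

P_net ≈ 0.0696 W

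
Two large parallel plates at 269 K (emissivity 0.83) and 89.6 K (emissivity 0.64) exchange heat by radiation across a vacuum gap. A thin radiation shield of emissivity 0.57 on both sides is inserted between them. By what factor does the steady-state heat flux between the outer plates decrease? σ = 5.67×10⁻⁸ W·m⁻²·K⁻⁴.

Without shield: q₀ = σΔ(T⁴)/(1/ε₁+1/ε₂−1) with denominator 1.767.
With shield the two gaps are in series; the resistances add: (1/ε₁+1/ε_s−1)+(1/ε_s+1/ε₂−1) = 1.959+2.317 = 4.276.
Heat-flux ratio q₀/q = 4.276/1.767.

factor ≈ 2.42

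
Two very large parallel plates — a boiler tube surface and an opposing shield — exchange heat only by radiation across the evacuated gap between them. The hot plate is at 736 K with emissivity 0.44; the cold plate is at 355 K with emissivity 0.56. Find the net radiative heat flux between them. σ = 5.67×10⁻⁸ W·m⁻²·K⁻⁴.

q ≈ 5150 W/m²

For two infinite grey parallel plates, q = σ(T₁⁴ − T₂⁴)/(1/ε₁ + 1/ε₂ − 1).
T₁⁴ − T₂⁴ = 2.934×10¹¹ − 1.588×10¹⁰ = 2.776×10¹¹ K⁴.
1/ε₁ + 1/ε₂ − 1 = 2.273 + 1.786 − 1 = 3.058.
q = 5.67×10⁻⁸ × 2.776×10¹¹ / 3.058.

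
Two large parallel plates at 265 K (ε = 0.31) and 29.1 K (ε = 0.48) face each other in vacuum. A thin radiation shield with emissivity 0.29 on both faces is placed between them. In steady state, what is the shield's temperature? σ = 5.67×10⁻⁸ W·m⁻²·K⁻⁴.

In steady state the net flux on the hot side equals that on the cold side.
σ(T₁⁴−T_s⁴)/D₁ = σ(T_s⁴−T₂⁴)/D₂, with D₁ = 1/ε₁+1/ε_s−1 = 5.674, D₂ = 1/ε_s+1/ε₂−1 = 4.532.
Solve for T_s⁴: T_s⁴ = (D₂·T₁⁴ + D₁·T₂⁴)/(D₁+D₂) = 2.190×10⁹ K⁴.

T_s ≈ 216 K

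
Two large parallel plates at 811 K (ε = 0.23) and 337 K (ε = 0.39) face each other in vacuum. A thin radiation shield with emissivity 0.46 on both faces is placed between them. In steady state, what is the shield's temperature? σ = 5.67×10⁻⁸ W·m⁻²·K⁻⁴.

T_s ≈ 653 K

In steady state the net flux on the hot side equals that on the cold side.
σ(T₁⁴−T_s⁴)/D₁ = σ(T_s⁴−T₂⁴)/D₂, with D₁ = 1/ε₁+1/ε_s−1 = 5.522, D₂ = 1/ε_s+1/ε₂−1 = 3.738.
Solve for T_s⁴: T_s⁴ = (D₂·T₁⁴ + D₁·T₂⁴)/(D₁+D₂) = 1.823×10¹¹ K⁴.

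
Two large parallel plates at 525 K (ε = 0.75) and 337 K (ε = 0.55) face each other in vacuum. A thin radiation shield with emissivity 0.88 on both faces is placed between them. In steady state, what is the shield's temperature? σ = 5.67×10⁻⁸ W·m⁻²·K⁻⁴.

T_s ≈ 470 K

In steady state the net flux on the hot side equals that on the cold side.
σ(T₁⁴−T_s⁴)/D₁ = σ(T_s⁴−T₂⁴)/D₂, with D₁ = 1/ε₁+1/ε_s−1 = 1.470, D₂ = 1/ε_s+1/ε₂−1 = 1.955.
Solve for T_s⁴: T_s⁴ = (D₂·T₁⁴ + D₁·T₂⁴)/(D₁+D₂) = 4.890×10¹⁰ K⁴.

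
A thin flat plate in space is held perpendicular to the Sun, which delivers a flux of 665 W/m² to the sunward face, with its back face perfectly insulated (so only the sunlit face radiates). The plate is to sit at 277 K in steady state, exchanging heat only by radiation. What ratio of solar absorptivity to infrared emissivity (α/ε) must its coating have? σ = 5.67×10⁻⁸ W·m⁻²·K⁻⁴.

Balance: αS·A = εσ·1A·T⁴ ⇒ α/ε = σT⁴/S.
α/ε = 5.67×10⁻⁸·(277)⁴/665 = 5.67×10⁻⁸·5.887×10⁹/665.

α/ε ≈ 0.502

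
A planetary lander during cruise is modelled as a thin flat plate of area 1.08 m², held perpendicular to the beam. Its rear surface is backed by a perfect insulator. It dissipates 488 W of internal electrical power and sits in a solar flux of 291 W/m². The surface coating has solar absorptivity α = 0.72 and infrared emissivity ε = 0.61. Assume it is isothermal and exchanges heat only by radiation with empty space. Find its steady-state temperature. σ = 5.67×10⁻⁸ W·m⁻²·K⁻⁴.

At steady state, absorbed solar power + internal power = radiated power.
Absorbed: α·S·A_cross = 0.72·291·1.080 = 226.3 W (cross-section A).
Total input = 226.3 + 488 = 714.3 W.
Radiated: εσ·A_surf·T⁴ with A_surf = A = 1.080 m².
T⁴ = 714.3/(0.61·5.67×10⁻⁸·1.080) = 1.912×10¹⁰ K⁴.

T ≈ 372 K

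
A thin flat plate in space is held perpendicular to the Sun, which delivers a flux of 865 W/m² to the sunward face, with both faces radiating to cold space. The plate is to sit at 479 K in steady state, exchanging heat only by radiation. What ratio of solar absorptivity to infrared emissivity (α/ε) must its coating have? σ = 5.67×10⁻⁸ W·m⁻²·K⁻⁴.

Balance: αS·A = εσ·2A·T⁴ ⇒ α/ε = 2σT⁴/S.
α/ε = 2·5.67×10⁻⁸·(479)⁴/865 = 2·5.67×10⁻⁸·5.264×10¹⁰/865.

α/ε ≈ 6.90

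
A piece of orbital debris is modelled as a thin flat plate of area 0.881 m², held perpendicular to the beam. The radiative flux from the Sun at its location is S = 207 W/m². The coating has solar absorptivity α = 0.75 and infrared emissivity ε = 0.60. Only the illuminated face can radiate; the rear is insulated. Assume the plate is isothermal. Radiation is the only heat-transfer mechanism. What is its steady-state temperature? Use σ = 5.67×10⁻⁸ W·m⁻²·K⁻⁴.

At equilibrium, absorbed power = emitted power.
Absorbing cross-section = A = 0.8810 m²; emitting surface = A = 0.8810 m² (ratio 1).
αS·A_cross = εσ·A_surf·T⁴  ⇒  T⁴ = αS/(ε·1σ).
T⁴ = 0.750·207/(0.60·1·5.67×10⁻⁸) = 4.563×10⁹ K⁴.
T = (4.563×10⁹)^(1/4).

T ≈ 260 K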